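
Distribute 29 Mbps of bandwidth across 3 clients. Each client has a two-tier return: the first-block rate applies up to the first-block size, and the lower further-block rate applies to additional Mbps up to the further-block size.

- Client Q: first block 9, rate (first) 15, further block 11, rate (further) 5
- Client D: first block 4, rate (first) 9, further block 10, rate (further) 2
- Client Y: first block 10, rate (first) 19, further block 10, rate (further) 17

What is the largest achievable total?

495

Treat each block as its own option and order by rate: Client Y/T1 19 > Client Y/T2 17 > Client Q/T1 15 > Client D/T1 9 > Client Q/T2 5 > Client D/T2 2.
Client Y/T1 (19): +10 → 19 left.
Client Y/T2 (17): +10 → 9 left.
Client Q/T1 (15): +9 → 0 left.
Total = 19×10 + 17×10 + 15×9 = 495.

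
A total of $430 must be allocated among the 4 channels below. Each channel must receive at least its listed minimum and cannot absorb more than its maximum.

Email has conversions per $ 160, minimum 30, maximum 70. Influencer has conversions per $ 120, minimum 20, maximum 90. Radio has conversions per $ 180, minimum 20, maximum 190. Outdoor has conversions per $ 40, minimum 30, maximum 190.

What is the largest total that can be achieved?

59400

Meeting every minimum uses 30+20+20+30 = 100 $, leaving 330.
Highest conversions per $ first: Radio 180 > Email 160 > Influencer 120 > Outdoor 40.
Radio: +170 to 190 (cap) ; 160 left.
Give Email 40 more to hit its cap of 70 ; 120 left.
Influencer takes 70 more to reach its cap of 90 ; 50 left.
Outdoor has room for 160 more but only 50 remain, so it gets 80.
Total = 160×70 + 120×90 + 180×190 + 40×80 = 59400.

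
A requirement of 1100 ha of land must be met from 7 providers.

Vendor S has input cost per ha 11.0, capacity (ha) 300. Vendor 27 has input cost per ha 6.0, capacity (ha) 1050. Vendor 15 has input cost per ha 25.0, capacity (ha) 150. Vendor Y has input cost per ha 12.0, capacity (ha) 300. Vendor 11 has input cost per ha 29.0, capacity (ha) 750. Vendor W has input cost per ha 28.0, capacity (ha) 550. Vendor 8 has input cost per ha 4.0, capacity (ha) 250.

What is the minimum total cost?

Fill from the cheapest provider first.
Vendor 8 at 4.0: take all 250 ha → 850 still needed.
Vendor 27 at 6.0: take 850 of its 1050 → requirement met.
Vendor S, Vendor Y, Vendor 15, Vendor W, Vendor 11: unused.
Cost = 250×4.0 + 850×6.0 = 6100.

6100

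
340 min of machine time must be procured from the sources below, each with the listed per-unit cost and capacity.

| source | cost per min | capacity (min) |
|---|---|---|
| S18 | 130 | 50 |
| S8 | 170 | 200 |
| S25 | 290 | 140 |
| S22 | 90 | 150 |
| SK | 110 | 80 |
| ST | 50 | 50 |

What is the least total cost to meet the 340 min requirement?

33000

Cheapest first:
ST at 50: take all 50 min → 290 still needed.
S22 at 90: take all 150 min → 140 still needed.
SK at 110: take all 80 min → 60 still needed.
S18 (130): use full 50 → 10 min to go.
Take 10 from S8 at 170 to finish.
S25: unused.
Cost = 50×50 + 150×90 + 80×110 + 50×130 + 10×170 = 33000.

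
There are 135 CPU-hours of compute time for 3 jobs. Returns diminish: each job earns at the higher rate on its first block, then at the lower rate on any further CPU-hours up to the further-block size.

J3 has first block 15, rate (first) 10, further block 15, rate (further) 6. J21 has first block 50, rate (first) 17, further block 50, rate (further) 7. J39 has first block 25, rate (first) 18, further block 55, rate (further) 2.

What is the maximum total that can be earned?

1765

Treat each block as its own option and order by rate: J39/first 18 > J21/first 17 > J3/first 10 > J21/second 7 > J3/second 6 > J39/second 2.
J39/first (18): +25 → 110 left.
J21 first at 17: fill all 50 → 60 left.
Fill J3 first block (15 at 10) → 45 left.
J21/second: +45 of 50 at 7; pool empty.
Total = 18×25 + 17×50 + 10×15 + 7×45 = 1765.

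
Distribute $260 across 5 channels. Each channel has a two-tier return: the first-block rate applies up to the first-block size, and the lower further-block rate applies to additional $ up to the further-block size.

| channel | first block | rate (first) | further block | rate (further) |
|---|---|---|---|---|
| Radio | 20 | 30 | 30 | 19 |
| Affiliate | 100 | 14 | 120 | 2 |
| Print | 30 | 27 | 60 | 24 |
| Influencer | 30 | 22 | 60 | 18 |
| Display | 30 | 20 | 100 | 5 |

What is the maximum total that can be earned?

5760

Order all 10 blocks by rate: Radio/first 30 > Print/first 27 > Print/second 24 > Influencer/first 22 > Display/first 20 > Radio/second 19 > Influencer/second 18 > Affiliate/first 14 > Display/second 5 > Affiliate/second 2.
Radio first at 30: fill all 20 — 240 left.
Print first at 27: fill all 30 — 210 left.
Print second at 24: fill all 60 — 150 left.
Influencer first at 22: fill all 30 — 120 left.
Display first at 20: fill all 30 — 90 left.
Radio/second (19): +30 — 60 left.
Influencer second at 18: fill all 60 — 0 left.
Total = 30×20 + 27×30 + 24×60 + 22×30 + 20×30 + 19×30 + 18×60 = 5760.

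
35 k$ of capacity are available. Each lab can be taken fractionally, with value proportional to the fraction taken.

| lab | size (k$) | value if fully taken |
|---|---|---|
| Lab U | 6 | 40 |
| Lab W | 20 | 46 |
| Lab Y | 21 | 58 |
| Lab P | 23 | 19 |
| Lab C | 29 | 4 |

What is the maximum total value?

Best value per unit of size first: Lab U 40/6≈6.67, Lab Y 58/21≈2.76, Lab W 46/20≈2.3, Lab P 19/23≈0.826, Lab C 4/29≈0.138.
All 6 k$ of Lab U fit (value 40) — 29 remain.
All 21 k$ of Lab Y fit (value 58) — 8 remain.
Fill the last 8 k$ with part of Lab W: 8/20 of it earns 18.4.
Total value = 116.4.

116.4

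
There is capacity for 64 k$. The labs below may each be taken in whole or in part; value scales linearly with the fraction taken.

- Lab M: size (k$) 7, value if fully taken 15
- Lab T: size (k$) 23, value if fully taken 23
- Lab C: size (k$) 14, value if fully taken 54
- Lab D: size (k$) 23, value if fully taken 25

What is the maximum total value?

Sort by value density: Lab C 54/14≈3.86, Lab M 15/7≈2.14, Lab D 25/23≈1.09, Lab T 23/23≈1.
Take all of Lab C (14 k$, value 54) — 50 k$ left.
Take all of Lab M (7 k$, value 15) — 43 k$ left.
Take all of Lab D (23 k$, value 25) — 20 k$ left.
Fill the last 20 k$ with part of Lab T: 20/23 of it earns 20.
Total value = 114.

114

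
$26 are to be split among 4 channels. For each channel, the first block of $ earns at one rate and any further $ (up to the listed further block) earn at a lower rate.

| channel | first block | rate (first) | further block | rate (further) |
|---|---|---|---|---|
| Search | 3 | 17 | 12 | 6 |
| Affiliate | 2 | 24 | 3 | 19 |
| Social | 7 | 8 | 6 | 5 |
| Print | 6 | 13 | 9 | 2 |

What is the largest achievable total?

320

Rank every tier by rate: Affiliate/T1 24 > Affiliate/T2 19 > Search/T1 17 > Print/T1 13 > Social/T1 8 > Search/T2 6 > Social/T2 5 > Print/T2 2.
Affiliate/T1 (24): +2 → 24 left.
Affiliate T2 at 19: fill all 3 → 21 left.
Fill Search T1 block (3 at 17) → 18 left.
Print T1 at 13: fill all 6 → 12 left.
Fill Social T1 block (7 at 8) → 5 left.
Search/T2: +5 of 12 at 6; pool empty.
Total = 24×2 + 19×3 + 17×3 + 13×6 + 8×7 + 6×5 = 320.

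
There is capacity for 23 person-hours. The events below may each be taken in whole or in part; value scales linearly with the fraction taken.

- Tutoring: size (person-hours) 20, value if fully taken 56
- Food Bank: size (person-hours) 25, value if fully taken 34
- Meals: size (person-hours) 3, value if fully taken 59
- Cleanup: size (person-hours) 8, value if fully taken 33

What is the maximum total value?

Rank by value-to-size ratio: Meals 59/3≈19.7, Cleanup 33/8≈4.12, Tutoring 56/20≈2.8, Food Bank 34/25≈1.36.
Meals: take in full, 3 person-hours for value 59 ; 20 left.
Take all of Cleanup (8 person-hours, value 33) ; 12 person-hours left.
Fill the last 12 person-hours with part of Tutoring: 12/20 of it earns 33.6.
Total value = 125.6.

125.6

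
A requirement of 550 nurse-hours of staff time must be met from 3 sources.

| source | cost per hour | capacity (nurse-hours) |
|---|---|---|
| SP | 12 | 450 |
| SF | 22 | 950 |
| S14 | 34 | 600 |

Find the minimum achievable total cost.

7600

Cheapest first:
Take 450 from SP at 12 → need 100 more.
SF at 22: take 100 of its 950 → requirement met.
S14: unused.
Cost = 450×12 + 100×22 = 7600.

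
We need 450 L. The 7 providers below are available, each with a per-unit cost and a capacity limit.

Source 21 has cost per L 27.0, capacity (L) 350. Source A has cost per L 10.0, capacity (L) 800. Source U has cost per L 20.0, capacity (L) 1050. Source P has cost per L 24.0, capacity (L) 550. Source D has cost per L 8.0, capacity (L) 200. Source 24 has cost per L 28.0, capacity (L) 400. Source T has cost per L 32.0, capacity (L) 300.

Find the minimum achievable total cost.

Fill from the cheapest provider first.
Source D at 8.0: take all 200 L — 250 still needed.
Take 250 from Source A at 10.0 to finish.
Source U, Source P, Source 21, Source 24, Source T: unused.
Cost = 200×8.0 + 250×10.0 = 4100.

4100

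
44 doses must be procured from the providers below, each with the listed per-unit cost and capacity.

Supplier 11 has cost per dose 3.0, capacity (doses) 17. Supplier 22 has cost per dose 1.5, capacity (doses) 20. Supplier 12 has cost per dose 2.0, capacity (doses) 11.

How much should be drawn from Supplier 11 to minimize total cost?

13

Use providers in increasing cost order.
Supplier 22 (1.5): use full 20 — 24 doses to go.
Supplier 12 at 2.0: take all 11 doses — 13 still needed.
Take 13 from Supplier 11 at 3.0 to finish.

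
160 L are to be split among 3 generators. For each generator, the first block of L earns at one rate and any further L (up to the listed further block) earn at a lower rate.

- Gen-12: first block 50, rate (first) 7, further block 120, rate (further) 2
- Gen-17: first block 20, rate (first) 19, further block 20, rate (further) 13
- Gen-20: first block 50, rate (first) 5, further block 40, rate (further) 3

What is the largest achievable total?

Rank every tier by rate: Gen-17/tier1 19 > Gen-17/tier2 13 > Gen-12/tier1 7 > Gen-20/tier1 5 > Gen-20/tier2 3 > Gen-12/tier2 2.
Gen-17/tier1 (19): +20 → 140 left.
Gen-17/tier2 (13): +20 → 120 left.
Gen-12/tier1 (7): +50 → 70 left.
Fill Gen-20 tier1 block (50 at 5) → 20 left.
Gen-20/tier2: +20 of 40 at 3; pool empty.
Total = 19×20 + 13×20 + 7×50 + 5×50 + 3×20 = 1300.

1300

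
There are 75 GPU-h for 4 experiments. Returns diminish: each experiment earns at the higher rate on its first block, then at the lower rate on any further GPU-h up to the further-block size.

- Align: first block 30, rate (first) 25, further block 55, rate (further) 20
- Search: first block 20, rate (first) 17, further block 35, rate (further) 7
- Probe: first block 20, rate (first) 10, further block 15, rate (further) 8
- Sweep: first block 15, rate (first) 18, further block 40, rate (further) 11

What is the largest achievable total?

Rank every tier by rate: Align/T1 25 > Align/T2 20 > Sweep/T1 18 > Search/T1 17 > Sweep/T2 11 > Probe/T1 10 > Probe/T2 8 > Search/T2 7.
Align T1 at 25: fill all 30 ; 45 left.
45 remain; put them into Align T2 at 20.
Total = 25×30 + 20×45 = 1650.

1650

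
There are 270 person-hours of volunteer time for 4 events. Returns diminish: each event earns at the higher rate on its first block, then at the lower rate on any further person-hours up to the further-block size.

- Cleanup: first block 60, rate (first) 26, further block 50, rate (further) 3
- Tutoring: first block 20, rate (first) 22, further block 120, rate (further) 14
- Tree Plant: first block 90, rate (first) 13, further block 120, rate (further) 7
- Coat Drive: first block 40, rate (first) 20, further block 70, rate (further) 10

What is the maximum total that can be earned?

Order all 8 blocks by rate: Cleanup/first 26 > Tutoring/first 22 > Coat Drive/first 20 > Tutoring/second 14 > Tree Plant/first 13 > Coat Drive/second 10 > Tree Plant/second 7 > Cleanup/second 3.
Cleanup first at 26: fill all 60 — 210 left.
Fill Tutoring first block (20 at 22) — 190 left.
Coat Drive/first (20): +40 — 150 left.
Fill Tutoring second block (120 at 14) — 30 left.
Tree Plant first at 13: only 30 left, fill 30.
Total = 26×60 + 22×20 + 20×40 + 14×120 + 13×30 = 4870.

4870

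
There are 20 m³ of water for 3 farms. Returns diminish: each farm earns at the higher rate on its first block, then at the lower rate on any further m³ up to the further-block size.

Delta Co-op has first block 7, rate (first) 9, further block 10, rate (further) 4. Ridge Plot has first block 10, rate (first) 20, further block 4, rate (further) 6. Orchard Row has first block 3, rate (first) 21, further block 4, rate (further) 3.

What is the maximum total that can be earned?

Rank every tier by rate: Orchard Row/tier1 21 > Ridge Plot/tier1 20 > Delta Co-op/tier1 9 > Ridge Plot/tier2 6 > Delta Co-op/tier2 4 > Orchard Row/tier2 3.
Orchard Row/tier1 (21): +3 ; 17 left.
Ridge Plot tier1 at 20: fill all 10 ; 7 left.
Delta Co-op/tier1 (9): +7 ; 0 left.
Total = 21×3 + 20×10 + 9×7 = 326.

326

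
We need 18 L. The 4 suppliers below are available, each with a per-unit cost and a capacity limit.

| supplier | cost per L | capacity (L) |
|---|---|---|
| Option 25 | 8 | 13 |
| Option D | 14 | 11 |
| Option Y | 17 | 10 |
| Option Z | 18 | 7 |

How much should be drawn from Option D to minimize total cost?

5

Fill from the cheapest supplier first.
Option 25 (8): use full 13 — 5 L to go.
Option D at 14: take 5 of its 11 — requirement met.
Option Y, Option Z: unused.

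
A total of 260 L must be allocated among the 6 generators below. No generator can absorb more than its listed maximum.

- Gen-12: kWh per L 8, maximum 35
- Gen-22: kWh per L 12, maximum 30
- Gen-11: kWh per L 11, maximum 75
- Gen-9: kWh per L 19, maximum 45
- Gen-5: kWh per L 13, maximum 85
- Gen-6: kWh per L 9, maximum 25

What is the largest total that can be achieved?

3370

Highest kWh per L first: Gen-9 19 > Gen-5 13 > Gen-22 12 > Gen-11 11 > Gen-6 9 > Gen-12 8.
Give Gen-9 45 to hit its cap of 45 → 215 left.
Give Gen-5 85 to hit its cap of 85 → 130 left.
Gen-22 takes 30 to reach its cap of 30 → 100 left.
Gen-11 takes 75 to reach its cap of 75 → 25 left.
Give Gen-6 25 to hit its cap of 25 → 0 left.
Total = 12×30 + 11×75 + 19×45 + 13×85 + 9×25 = 3370.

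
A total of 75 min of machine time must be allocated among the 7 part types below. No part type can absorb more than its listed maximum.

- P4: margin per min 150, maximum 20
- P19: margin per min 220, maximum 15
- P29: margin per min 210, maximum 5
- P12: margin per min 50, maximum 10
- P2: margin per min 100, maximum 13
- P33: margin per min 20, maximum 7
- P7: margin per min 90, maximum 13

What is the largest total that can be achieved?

Order the part types by margin per min: P19 220 > P29 210 > P4 150 > P2 100 > P7 90 > P12 50 > P33 20.
Give P19 15 to hit its cap of 15 → 60 left.
Give P29 5 to hit its cap of 5 → 55 left.
P4: +20 to 20 (cap) → 35 left.
P2 takes 13 to reach its cap of 13 → 22 left.
P7 takes 13 to reach its cap of 13 → 9 left.
P12: +9 (room for 10) → 9. Pool exhausted.
Total = 150×20 + 220×15 + 210×5 + 50×9 + 100×13 + 90×13 = 10270.

10270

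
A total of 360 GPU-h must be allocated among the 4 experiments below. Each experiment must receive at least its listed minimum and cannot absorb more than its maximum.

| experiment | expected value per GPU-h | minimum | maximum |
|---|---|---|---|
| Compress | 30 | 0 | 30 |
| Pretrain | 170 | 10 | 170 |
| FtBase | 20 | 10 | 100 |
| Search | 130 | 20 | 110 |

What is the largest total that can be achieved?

45100

Meeting every minimum uses 0+10+10+20 = 40 GPU-h, leaving 320.
Order the experiments by expected value per GPU-h: Pretrain 170 > Search 130 > Compress 30 > FtBase 20.
Pretrain takes 160 more to reach its cap of 170 ; 160 left.
Search: +90 to 110 (cap) ; 70 left.
Compress takes 30 more to reach its cap of 30 ; 40 left.
FtBase: +40 (room for 90) → 50. Pool exhausted.
Total = 30×30 + 170×170 + 20×50 + 130×110 = 45100.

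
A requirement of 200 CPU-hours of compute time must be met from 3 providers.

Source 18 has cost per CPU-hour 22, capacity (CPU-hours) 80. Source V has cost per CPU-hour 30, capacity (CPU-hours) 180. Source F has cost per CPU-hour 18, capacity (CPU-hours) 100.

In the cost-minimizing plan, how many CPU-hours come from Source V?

20

Use providers in increasing cost order.
Source F (18): use full 100 → 100 CPU-hours to go.
Source 18 at 22: take all 80 CPU-hours → 20 still needed.
Source V (30): take the remaining 20 → done.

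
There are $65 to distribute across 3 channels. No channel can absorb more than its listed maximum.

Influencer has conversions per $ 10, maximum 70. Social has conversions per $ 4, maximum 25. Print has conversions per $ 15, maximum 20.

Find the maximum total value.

750

Order the channels by conversions per $: Print 15 > Influencer 10 > Social 4.
Print takes 20 to reach its cap of 20 — 45 left.
Influencer: +45 (room for 70) → 45. Pool exhausted.
Total = 10×45 + 15×20 = 750.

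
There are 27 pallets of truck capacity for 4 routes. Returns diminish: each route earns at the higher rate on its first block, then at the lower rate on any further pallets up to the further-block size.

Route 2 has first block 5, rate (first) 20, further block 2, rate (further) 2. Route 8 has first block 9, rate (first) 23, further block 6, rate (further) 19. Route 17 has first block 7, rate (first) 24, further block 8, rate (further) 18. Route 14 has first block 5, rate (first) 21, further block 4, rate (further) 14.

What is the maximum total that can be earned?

Order all 8 blocks by rate: Route 17/first 24 > Route 8/first 23 > Route 14/first 21 > Route 2/first 20 > Route 8/second 19 > Route 17/second 18 > Route 14/second 14 > Route 2/second 2.
Fill Route 17 first block (7 at 24) ; 20 left.
Route 8 first at 23: fill all 9 ; 11 left.
Route 14 first at 21: fill all 5 ; 6 left.
Fill Route 2 first block (5 at 20) ; 1 left.
1 remain; put them into Route 8 second at 19.
Total = 24×7 + 23×9 + 21×5 + 20×5 + 19×1 = 599.

599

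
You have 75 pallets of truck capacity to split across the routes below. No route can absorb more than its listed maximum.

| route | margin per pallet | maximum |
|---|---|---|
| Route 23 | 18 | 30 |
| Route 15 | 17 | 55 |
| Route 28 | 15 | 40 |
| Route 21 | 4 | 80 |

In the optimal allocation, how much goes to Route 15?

Order the routes by margin per pallet: Route 23 18 > Route 15 17 > Route 28 15 > Route 21 4.
Route 23 takes 30 to reach its cap of 30 — 45 left.
Route 15 has room for 55 but only 45 remain, so it gets 45.

45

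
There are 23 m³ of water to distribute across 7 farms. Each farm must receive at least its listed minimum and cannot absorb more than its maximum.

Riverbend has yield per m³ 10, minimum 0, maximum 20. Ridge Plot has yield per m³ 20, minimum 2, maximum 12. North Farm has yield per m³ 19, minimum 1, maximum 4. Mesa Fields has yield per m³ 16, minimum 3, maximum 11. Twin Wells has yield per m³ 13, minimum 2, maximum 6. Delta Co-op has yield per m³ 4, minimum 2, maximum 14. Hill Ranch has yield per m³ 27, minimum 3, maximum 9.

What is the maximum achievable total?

Meeting every minimum uses 0+2+1+3+2+2+3 = 13 m³, leaving 10.
Order the farms by yield per m³: Hill Ranch 27 > Ridge Plot 20 > North Farm 19 > Mesa Fields 16 > Twin Wells 13 > Riverbend 10 > Delta Co-op 4.
Give Hill Ranch 6 more to hit its cap of 9 → 4 left.
Only 4 left; Ridge Plot takes them to reach 6.
Total = 20×6 + 19×1 + 16×3 + 13×2 + 4×2 + 27×9 = 464.

464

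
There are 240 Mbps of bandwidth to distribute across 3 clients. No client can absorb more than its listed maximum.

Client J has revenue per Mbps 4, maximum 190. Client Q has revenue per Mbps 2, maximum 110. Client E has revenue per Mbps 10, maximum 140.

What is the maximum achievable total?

1800

Rank by revenue per Mbps: Client E 10 > Client J 4 > Client Q 2.
Give Client E 140 to hit its cap of 140 ; 100 left.
Client J has room for 190 but only 100 remain, so it gets 100.
Total = 4×100 + 10×140 = 1800.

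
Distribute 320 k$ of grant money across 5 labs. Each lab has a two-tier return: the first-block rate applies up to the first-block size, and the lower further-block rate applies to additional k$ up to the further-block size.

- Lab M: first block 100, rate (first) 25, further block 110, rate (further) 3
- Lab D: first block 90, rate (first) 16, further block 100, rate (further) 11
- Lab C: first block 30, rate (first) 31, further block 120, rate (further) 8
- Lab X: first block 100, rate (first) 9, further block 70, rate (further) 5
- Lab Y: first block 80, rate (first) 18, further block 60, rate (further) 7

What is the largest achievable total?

6530

Rank every tier by rate: Lab C/first 31 > Lab M/first 25 > Lab Y/first 18 > Lab D/first 16 > Lab D/second 11 > Lab X/first 9 > Lab C/second 8 > Lab Y/second 7 > Lab X/second 5 > Lab M/second 3.
Lab C/first (31): +30 ; 290 left.
Fill Lab M first block (100 at 25) ; 190 left.
Lab Y/first (18): +80 ; 110 left.
Fill Lab D first block (90 at 16) ; 20 left.
Lab D/second: +20 of 100 at 11; pool empty.
Total = 31×30 + 25×100 + 18×80 + 16×90 + 11×20 = 6530.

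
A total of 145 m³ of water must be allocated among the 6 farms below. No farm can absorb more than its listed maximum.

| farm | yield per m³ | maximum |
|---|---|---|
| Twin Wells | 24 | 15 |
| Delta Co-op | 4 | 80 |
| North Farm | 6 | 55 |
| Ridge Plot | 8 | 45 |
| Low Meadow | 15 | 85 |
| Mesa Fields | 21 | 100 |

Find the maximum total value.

Rank by yield per m³: Twin Wells 24 > Mesa Fields 21 > Low Meadow 15 > Ridge Plot 8 > North Farm 6 > Delta Co-op 4.
Give Twin Wells 15 to hit its cap of 15 — 130 left.
Give Mesa Fields 100 to hit its cap of 100 — 30 left.
Only 30 left; Low Meadow takes them to reach 30.
Total = 24×15 + 15×30 + 21×100 = 2910.

2910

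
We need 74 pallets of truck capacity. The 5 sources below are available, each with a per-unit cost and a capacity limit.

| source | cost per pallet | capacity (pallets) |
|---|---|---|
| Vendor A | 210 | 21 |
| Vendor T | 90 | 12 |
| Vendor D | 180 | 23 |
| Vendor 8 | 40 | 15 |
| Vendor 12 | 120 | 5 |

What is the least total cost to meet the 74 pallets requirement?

10410

Fill from the cheapest source first.
Vendor 8 at 40: take all 15 pallets → 59 still needed.
Vendor T at 90: take all 12 pallets → 47 still needed.
Vendor 12 (120): use full 5 → 42 pallets to go.
Vendor D at 180: take all 23 pallets → 19 still needed.
Vendor A (210): take the remaining 19 → done.
Cost = 15×40 + 12×90 + 5×120 + 23×180 + 19×210 = 10410.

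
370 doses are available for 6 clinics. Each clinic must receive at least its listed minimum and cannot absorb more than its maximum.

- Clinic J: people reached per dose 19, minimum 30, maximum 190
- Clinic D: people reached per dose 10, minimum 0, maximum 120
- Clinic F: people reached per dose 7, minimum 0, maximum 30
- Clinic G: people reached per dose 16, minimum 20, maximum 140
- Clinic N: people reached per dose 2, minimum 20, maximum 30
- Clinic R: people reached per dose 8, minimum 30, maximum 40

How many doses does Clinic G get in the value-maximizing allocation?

Meeting every minimum uses 30+0+0+20+20+30 = 100 doses, leaving 270.
Order the clinics by people reached per dose: Clinic J 19 > Clinic G 16 > Clinic D 10 > Clinic R 8 > Clinic F 7 > Clinic N 2.
Give Clinic J 160 more to hit its cap of 190 → 110 left.
Clinic G: +110 (room for 120) → 130. Pool exhausted.

130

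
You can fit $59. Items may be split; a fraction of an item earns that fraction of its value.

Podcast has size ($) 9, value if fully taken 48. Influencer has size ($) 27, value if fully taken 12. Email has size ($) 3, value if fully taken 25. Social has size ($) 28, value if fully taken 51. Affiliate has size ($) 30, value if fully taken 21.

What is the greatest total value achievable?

137.3

Best value per unit of size first: Email 25/3≈8.33, Podcast 48/9≈5.33, Social 51/28≈1.82, Affiliate 21/30≈0.7, Influencer 12/27≈0.444.
Email: take in full, 3 $ for value 25 ; 56 left.
Podcast: take in full, 9 $ for value 48 ; 47 left.
Social: take in full, 28 $ for value 51 ; 19 left.
19 $ left: a 19/30 share of Affiliate gives 21×19/30 = 13.3.
Total value = 137.3.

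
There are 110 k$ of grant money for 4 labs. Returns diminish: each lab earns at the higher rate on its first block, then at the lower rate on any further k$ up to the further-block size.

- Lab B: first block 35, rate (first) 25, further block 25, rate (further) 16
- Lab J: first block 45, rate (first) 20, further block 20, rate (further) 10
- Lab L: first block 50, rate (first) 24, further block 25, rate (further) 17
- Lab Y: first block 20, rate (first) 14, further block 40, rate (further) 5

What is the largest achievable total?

2575

Rank every tier by rate: Lab B/first 25 > Lab L/first 24 > Lab J/first 20 > Lab L/second 17 > Lab B/second 16 > Lab Y/first 14 > Lab J/second 10 > Lab Y/second 5.
Lab B first at 25: fill all 35 ; 75 left.
Fill Lab L first block (50 at 24) ; 25 left.
25 remain; put them into Lab J first at 20.
Total = 25×35 + 24×50 + 20×25 = 2575.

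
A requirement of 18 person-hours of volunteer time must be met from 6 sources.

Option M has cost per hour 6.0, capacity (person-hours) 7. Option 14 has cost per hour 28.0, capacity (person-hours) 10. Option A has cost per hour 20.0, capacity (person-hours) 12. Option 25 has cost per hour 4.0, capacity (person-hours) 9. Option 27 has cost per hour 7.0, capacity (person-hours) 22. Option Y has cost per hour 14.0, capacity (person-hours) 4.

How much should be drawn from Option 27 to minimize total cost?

Cheapest first:
Take 9 from Option 25 at 4.0 ; need 9 more.
Option M (6.0): use full 7 ; 2 person-hours to go.
Option 27 (7.0): take the remaining 2 ; done.
Option Y, Option A, Option 14: unused.

2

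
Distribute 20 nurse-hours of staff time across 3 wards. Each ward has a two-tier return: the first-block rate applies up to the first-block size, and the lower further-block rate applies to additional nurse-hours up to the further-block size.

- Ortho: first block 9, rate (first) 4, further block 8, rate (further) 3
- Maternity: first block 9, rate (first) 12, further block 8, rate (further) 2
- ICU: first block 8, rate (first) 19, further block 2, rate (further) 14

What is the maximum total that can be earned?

292

Rank every tier by rate: ICU/first 19 > ICU/second 14 > Maternity/first 12 > Ortho/first 4 > Ortho/second 3 > Maternity/second 2.
ICU first at 19: fill all 8 — 12 left.
ICU/second (14): +2 — 10 left.
Maternity/first (12): +9 — 1 left.
1 remain; put them into Ortho first at 4.
Total = 19×8 + 14×2 + 12×9 + 4×1 = 292.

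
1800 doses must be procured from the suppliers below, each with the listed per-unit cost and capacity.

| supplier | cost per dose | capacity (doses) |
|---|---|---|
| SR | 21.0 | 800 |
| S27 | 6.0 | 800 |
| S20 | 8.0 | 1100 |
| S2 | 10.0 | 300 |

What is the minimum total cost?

12800

Cheapest first:
S27 at 6.0: take all 800 doses — 1000 still needed.
S20 at 8.0: take 1000 of its 1100 — requirement met.
S2, SR: unused.
Cost = 800×6.0 + 1000×8.0 = 12800.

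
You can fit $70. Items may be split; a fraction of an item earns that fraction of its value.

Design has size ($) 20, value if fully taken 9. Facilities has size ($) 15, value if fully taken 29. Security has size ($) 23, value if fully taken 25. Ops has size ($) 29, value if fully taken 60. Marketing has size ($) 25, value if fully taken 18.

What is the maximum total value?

Rank by value-to-size ratio: Ops 60/29≈2.07, Facilities 29/15≈1.93, Security 25/23≈1.09, Marketing 18/25≈0.72, Design 9/20≈0.45.
Take all of Ops (29 $, value 60) — 41 $ left.
All 15 $ of Facilities fit (value 29) — 26 remain.
Security: take in full, 23 $ for value 25 — 3 left.
Only 3 $ remain; take 3/25 of Marketing for value 18×3/25 = 2.16.
Total value = 116.16.

116.16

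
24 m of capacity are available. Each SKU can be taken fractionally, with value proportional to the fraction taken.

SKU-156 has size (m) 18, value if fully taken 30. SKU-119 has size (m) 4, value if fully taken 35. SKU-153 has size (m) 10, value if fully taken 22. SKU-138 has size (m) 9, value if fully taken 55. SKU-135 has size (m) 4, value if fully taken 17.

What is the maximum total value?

122.4

Sort by value density: SKU-119 35/4≈8.75, SKU-138 55/9≈6.11, SKU-135 17/4≈4.25, SKU-153 22/10≈2.2, SKU-156 30/18≈1.67.
All 4 m of SKU-119 fit (value 35) → 20 remain.
Take all of SKU-138 (9 m, value 55) → 11 m left.
SKU-135: take in full, 4 m for value 17 → 7 left.
Only 7 m remain; take 7/10 of SKU-153 for value 22×7/10 = 15.4.
Total value = 122.4.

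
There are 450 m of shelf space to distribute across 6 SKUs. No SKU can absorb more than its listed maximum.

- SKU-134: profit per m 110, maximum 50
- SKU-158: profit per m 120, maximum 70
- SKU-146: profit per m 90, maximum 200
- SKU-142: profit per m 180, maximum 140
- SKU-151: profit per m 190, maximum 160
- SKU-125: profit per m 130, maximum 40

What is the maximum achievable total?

Order the SKUs by profit per m: SKU-151 190 > SKU-142 180 > SKU-125 130 > SKU-158 120 > SKU-134 110 > SKU-146 90.
SKU-151 takes 160 to reach its cap of 160 → 290 left.
Give SKU-142 140 to hit its cap of 140 → 150 left.
SKU-125: +40 to 40 (cap) → 110 left.
SKU-158 takes 70 to reach its cap of 70 → 40 left.
SKU-134 has room for 50 but only 40 remain, so it gets 40.
Total = 110×40 + 120×70 + 180×140 + 190×160 + 130×40 = 73600.

73600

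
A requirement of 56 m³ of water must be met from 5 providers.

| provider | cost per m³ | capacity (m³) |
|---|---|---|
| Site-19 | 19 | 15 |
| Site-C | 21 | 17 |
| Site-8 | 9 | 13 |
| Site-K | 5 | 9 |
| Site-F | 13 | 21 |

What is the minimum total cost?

Cheapest first:
Take 9 from Site-K at 5 ; need 47 more.
Site-8 (9): use full 13 ; 34 m³ to go.
Take 21 from Site-F at 13 ; need 13 more.
Site-19 (19): take the remaining 13 ; done.
Site-C: unused.
Cost = 9×5 + 13×9 + 21×13 + 13×19 = 682.

682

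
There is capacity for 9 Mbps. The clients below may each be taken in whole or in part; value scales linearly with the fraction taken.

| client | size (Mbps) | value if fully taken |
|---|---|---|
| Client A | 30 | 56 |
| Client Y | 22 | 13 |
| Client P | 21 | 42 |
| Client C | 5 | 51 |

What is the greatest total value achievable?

59

Sort by value density: Client C 51/5≈10.2, Client P 42/21≈2, Client A 56/30≈1.87, Client Y 13/22≈0.591.
All 5 Mbps of Client C fit (value 51) → 4 remain.
Only 4 Mbps remain; take 4/21 of Client P for value 42×4/21 = 8.
Total value = 59.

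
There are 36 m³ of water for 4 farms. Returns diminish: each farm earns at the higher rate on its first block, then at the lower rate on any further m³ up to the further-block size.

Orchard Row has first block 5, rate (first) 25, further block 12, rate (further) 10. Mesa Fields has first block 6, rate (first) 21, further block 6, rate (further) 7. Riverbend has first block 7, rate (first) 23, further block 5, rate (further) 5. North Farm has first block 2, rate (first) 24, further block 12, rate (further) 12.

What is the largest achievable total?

644

Order all 8 blocks by rate: Orchard Row/first 25 > North Farm/first 24 > Riverbend/first 23 > Mesa Fields/first 21 > North Farm/second 12 > Orchard Row/second 10 > Mesa Fields/second 7 > Riverbend/second 5.
Orchard Row first at 25: fill all 5 → 31 left.
North Farm/first (24): +2 → 29 left.
Riverbend first at 23: fill all 7 → 22 left.
Fill Mesa Fields first block (6 at 21) → 16 left.
North Farm second at 12: fill all 12 → 4 left.
Orchard Row second at 10: only 4 left, fill 4.
Total = 25×5 + 24×2 + 23×7 + 21×6 + 12×12 + 10×4 = 644.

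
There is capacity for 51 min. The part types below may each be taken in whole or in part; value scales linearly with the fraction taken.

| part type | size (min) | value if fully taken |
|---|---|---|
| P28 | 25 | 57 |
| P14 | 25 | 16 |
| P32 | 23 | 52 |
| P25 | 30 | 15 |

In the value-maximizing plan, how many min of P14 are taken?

Rank by value-to-size ratio: P28 57/25≈2.28, P32 52/23≈2.26, P14 16/25≈0.64, P25 15/30≈0.5.
All 25 min of P28 fit (value 57) ; 26 remain.
P32: take in full, 23 min for value 52 ; 3 left.
Fill the last 3 min with part of P14: 3/25 of it earns 1.92.

3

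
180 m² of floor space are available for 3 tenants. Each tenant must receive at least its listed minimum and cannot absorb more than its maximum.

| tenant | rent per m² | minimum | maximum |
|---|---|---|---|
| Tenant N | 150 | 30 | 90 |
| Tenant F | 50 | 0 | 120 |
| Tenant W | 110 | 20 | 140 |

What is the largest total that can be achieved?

Meeting every minimum uses 30+0+20 = 50 m², leaving 130.
Highest rent per m² first: Tenant N 150 > Tenant W 110 > Tenant F 50.
Tenant N: +60 to 90 (cap) → 70 left.
Tenant W: +70 (room for 120) → 90. Pool exhausted.
Total = 150×90 + 110×90 = 23400.

23400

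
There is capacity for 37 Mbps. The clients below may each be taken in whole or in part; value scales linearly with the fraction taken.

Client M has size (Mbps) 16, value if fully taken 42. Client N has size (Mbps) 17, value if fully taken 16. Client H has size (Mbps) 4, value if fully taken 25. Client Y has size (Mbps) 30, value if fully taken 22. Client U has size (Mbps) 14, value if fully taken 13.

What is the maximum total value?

83

Sort by value density: Client H 25/4≈6.25, Client M 42/16≈2.62, Client N 16/17≈0.941, Client U 13/14≈0.929, Client Y 22/30≈0.733.
Take all of Client H (4 Mbps, value 25) — 33 Mbps left.
All 16 Mbps of Client M fit (value 42) — 17 remain.
Take all of Client N (17 Mbps, value 16) — 0 Mbps left.
Total value = 83.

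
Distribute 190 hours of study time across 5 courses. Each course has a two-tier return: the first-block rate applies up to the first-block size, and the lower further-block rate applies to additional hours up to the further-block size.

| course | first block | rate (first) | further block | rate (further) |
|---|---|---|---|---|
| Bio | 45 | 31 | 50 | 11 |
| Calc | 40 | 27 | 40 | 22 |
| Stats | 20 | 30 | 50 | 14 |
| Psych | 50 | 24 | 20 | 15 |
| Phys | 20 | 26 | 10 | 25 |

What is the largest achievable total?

Rank every tier by rate: Bio/tier1 31 > Stats/tier1 30 > Calc/tier1 27 > Phys/tier1 26 > Phys/tier2 25 > Psych/tier1 24 > Calc/tier2 22 > Psych/tier2 15 > Stats/tier2 14 > Bio/tier2 11.
Bio tier1 at 31: fill all 45 → 145 left.
Stats/tier1 (30): +20 → 125 left.
Calc tier1 at 27: fill all 40 → 85 left.
Fill Phys tier1 block (20 at 26) → 65 left.
Phys tier2 at 25: fill all 10 → 55 left.
Psych tier1 at 24: fill all 50 → 5 left.
5 remain; put them into Calc tier2 at 22.
Total = 31×45 + 30×20 + 27×40 + 26×20 + 25×10 + 24×50 + 22×5 = 5155.

5155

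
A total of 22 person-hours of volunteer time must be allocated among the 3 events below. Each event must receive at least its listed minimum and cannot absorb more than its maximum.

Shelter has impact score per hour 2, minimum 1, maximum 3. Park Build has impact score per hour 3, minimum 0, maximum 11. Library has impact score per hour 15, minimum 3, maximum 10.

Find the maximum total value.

Meeting every minimum uses 1+0+3 = 4 person-hours, leaving 18.
Order the events by impact score per hour: Library 15 > Park Build 3 > Shelter 2.
Give Library 7 more to hit its cap of 10 → 11 left.
Park Build: +11 to 11 (cap) → 0 left.
Total = 2×1 + 3×11 + 15×10 = 185.

185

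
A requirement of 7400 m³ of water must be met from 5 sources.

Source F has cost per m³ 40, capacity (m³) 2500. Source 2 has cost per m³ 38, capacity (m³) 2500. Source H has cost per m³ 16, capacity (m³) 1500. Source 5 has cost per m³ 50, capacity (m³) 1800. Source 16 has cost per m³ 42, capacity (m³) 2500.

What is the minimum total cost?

256800

Fill from the cheapest source first.
Source H (16): use full 1500 → 5900 m³ to go.
Source 2 (38): use full 2500 → 3400 m³ to go.
Source F at 40: take all 2500 m³ → 900 still needed.
Take 900 from Source 16 at 42 to finish.
Source 5: unused.
Cost = 1500×16 + 2500×38 + 2500×40 + 900×42 = 256800.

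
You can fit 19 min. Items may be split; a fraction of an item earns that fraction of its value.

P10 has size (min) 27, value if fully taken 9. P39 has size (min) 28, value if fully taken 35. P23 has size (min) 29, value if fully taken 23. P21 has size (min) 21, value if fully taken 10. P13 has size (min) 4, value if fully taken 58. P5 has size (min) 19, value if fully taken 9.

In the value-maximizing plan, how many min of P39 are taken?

15

Best value per unit of size first: P13 58/4≈14.5, P39 35/28≈1.25, P23 23/29≈0.793, P21 10/21≈0.476, P5 9/19≈0.474, P10 9/27≈0.333.
Take all of P13 (4 min, value 58) ; 15 min left.
Fill the last 15 min with part of P39: 15/28 of it earns 18.75.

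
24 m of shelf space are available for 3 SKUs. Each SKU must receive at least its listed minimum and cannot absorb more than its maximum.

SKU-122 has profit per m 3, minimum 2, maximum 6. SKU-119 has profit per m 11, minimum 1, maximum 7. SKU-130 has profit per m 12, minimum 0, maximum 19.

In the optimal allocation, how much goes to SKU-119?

3

Meeting every minimum uses 2+1+0 = 3 m, leaving 21.
Order the SKUs by profit per m: SKU-130 12 > SKU-119 11 > SKU-122 3.
SKU-130 takes 19 more to reach its cap of 19 — 2 left.
Only 2 left; SKU-119 takes them to reach 3.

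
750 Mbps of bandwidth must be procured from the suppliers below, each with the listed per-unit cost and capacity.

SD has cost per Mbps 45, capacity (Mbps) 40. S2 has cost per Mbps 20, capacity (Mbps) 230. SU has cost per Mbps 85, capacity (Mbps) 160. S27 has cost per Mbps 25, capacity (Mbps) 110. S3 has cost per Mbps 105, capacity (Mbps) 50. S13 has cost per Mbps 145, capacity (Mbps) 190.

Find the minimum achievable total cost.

Cheapest first:
S2 (20): use full 230 ; 520 Mbps to go.
Take 110 from S27 at 25 ; need 410 more.
Take 40 from SD at 45 ; need 370 more.
Take 160 from SU at 85 ; need 210 more.
Take 50 from S3 at 105 ; need 160 more.
Take 160 from S13 at 145 to finish.
Cost = 230×20 + 110×25 + 40×45 + 160×85 + 50×105 + 160×145 = 51200.

51200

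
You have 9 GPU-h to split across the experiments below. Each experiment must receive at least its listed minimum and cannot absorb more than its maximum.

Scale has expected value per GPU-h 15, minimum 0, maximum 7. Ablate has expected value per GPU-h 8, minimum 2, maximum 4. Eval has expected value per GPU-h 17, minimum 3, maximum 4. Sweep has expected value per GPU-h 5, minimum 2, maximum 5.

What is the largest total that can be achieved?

Meeting every minimum uses 0+2+3+2 = 7 GPU-h, leaving 2.
Highest expected value per GPU-h first: Eval 17 > Scale 15 > Ablate 8 > Sweep 5.
Give Eval 1 more to hit its cap of 4 — 1 left.
Only 1 left; Scale takes them to reach 1.
Total = 15×1 + 8×2 + 17×4 + 5×2 = 109.

109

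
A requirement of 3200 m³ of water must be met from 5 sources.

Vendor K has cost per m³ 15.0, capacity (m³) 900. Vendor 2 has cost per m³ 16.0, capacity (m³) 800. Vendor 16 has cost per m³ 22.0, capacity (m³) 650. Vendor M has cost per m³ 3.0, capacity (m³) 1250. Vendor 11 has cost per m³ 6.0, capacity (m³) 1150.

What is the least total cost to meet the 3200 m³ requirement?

Fill from the cheapest source first.
Vendor M at 3.0: take all 1250 m³ → 1950 still needed.
Vendor 11 (6.0): use full 1150 → 800 m³ to go.
Vendor K (15.0): take the remaining 800 → done.
Vendor 2, Vendor 16: unused.
Cost = 1250×3.0 + 1150×6.0 + 800×15.0 = 22650.

22650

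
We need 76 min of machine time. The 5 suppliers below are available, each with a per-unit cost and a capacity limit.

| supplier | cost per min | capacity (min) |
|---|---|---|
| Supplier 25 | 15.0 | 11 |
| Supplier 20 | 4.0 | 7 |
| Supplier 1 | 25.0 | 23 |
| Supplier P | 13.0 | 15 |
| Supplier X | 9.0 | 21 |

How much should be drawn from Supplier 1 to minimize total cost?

Use suppliers in increasing cost order.
Supplier 20 (4.0): use full 7 → 69 min to go.
Supplier X (9.0): use full 21 → 48 min to go.
Take 15 from Supplier P at 13.0 → need 33 more.
Supplier 25 at 15.0: take all 11 min → 22 still needed.
Supplier 1 (25.0): take the remaining 22 → done.

22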